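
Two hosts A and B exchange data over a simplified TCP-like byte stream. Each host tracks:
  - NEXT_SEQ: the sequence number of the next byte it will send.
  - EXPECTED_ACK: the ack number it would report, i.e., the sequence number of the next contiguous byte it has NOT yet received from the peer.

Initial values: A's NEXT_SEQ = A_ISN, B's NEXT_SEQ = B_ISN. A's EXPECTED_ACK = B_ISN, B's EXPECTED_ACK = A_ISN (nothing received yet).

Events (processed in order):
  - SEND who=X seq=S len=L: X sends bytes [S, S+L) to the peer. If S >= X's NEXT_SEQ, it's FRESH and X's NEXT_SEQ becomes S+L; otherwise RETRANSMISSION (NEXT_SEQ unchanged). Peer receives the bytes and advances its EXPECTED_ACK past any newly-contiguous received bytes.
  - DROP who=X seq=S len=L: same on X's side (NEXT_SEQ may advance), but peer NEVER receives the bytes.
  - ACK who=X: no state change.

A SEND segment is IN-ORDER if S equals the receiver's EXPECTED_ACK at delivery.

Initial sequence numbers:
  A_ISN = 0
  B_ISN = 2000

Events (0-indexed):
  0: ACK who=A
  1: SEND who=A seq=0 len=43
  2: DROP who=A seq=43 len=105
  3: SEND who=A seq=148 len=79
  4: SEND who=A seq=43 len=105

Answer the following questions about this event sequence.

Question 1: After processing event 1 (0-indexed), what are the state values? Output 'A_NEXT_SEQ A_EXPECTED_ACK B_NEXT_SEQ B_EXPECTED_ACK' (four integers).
After event 0: A_seq=0 A_ack=2000 B_seq=2000 B_ack=0
After event 1: A_seq=43 A_ack=2000 B_seq=2000 B_ack=43

43 2000 2000 43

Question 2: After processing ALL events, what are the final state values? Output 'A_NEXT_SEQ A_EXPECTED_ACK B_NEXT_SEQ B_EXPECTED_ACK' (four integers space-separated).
After event 0: A_seq=0 A_ack=2000 B_seq=2000 B_ack=0
After event 1: A_seq=43 A_ack=2000 B_seq=2000 B_ack=43
After event 2: A_seq=148 A_ack=2000 B_seq=2000 B_ack=43
After event 3: A_seq=227 A_ack=2000 B_seq=2000 B_ack=43
After event 4: A_seq=227 A_ack=2000 B_seq=2000 B_ack=227

Answer: 227 2000 2000 227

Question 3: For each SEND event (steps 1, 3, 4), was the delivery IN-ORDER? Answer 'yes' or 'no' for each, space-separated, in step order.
Answer: yes no yes

Derivation:
Step 1: SEND seq=0 -> in-order
Step 3: SEND seq=148 -> out-of-order
Step 4: SEND seq=43 -> in-order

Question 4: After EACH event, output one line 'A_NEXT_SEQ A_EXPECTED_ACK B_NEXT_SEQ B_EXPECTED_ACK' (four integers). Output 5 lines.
0 2000 2000 0
43 2000 2000 43
148 2000 2000 43
227 2000 2000 43
227 2000 2000 227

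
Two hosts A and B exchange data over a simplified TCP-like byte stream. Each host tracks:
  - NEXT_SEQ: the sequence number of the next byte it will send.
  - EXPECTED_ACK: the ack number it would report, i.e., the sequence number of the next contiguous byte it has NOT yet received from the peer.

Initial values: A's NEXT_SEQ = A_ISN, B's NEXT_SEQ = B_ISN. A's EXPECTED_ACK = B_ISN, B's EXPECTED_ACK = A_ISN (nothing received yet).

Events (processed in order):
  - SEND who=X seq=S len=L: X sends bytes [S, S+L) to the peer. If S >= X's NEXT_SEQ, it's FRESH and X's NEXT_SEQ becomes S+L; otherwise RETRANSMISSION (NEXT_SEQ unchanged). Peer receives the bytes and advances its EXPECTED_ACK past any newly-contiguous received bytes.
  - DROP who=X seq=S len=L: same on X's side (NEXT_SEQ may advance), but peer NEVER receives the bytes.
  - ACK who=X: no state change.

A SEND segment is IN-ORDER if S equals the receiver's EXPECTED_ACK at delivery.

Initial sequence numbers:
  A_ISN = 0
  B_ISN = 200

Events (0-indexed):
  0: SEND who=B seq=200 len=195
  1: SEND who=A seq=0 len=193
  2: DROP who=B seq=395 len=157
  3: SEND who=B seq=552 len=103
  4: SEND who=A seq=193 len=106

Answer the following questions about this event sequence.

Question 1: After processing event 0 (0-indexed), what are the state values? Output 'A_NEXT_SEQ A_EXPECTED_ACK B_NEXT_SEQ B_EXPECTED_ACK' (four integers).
After event 0: A_seq=0 A_ack=395 B_seq=395 B_ack=0

0 395 395 0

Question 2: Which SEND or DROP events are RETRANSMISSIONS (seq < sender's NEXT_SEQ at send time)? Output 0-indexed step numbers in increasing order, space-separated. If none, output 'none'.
Answer: none

Derivation:
Step 0: SEND seq=200 -> fresh
Step 1: SEND seq=0 -> fresh
Step 2: DROP seq=395 -> fresh
Step 3: SEND seq=552 -> fresh
Step 4: SEND seq=193 -> fresh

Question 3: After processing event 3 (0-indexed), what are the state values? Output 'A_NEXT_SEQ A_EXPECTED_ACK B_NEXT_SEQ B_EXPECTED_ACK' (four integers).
After event 0: A_seq=0 A_ack=395 B_seq=395 B_ack=0
After event 1: A_seq=193 A_ack=395 B_seq=395 B_ack=193
After event 2: A_seq=193 A_ack=395 B_seq=552 B_ack=193
After event 3: A_seq=193 A_ack=395 B_seq=655 B_ack=193

193 395 655 193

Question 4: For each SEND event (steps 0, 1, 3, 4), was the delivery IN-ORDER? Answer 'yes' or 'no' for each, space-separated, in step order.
Answer: yes yes no yes

Derivation:
Step 0: SEND seq=200 -> in-order
Step 1: SEND seq=0 -> in-order
Step 3: SEND seq=552 -> out-of-order
Step 4: SEND seq=193 -> in-order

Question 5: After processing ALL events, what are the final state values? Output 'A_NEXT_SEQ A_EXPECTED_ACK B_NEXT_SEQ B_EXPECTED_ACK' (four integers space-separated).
After event 0: A_seq=0 A_ack=395 B_seq=395 B_ack=0
After event 1: A_seq=193 A_ack=395 B_seq=395 B_ack=193
After event 2: A_seq=193 A_ack=395 B_seq=552 B_ack=193
After event 3: A_seq=193 A_ack=395 B_seq=655 B_ack=193
After event 4: A_seq=299 A_ack=395 B_seq=655 B_ack=299

Answer: 299 395 655 299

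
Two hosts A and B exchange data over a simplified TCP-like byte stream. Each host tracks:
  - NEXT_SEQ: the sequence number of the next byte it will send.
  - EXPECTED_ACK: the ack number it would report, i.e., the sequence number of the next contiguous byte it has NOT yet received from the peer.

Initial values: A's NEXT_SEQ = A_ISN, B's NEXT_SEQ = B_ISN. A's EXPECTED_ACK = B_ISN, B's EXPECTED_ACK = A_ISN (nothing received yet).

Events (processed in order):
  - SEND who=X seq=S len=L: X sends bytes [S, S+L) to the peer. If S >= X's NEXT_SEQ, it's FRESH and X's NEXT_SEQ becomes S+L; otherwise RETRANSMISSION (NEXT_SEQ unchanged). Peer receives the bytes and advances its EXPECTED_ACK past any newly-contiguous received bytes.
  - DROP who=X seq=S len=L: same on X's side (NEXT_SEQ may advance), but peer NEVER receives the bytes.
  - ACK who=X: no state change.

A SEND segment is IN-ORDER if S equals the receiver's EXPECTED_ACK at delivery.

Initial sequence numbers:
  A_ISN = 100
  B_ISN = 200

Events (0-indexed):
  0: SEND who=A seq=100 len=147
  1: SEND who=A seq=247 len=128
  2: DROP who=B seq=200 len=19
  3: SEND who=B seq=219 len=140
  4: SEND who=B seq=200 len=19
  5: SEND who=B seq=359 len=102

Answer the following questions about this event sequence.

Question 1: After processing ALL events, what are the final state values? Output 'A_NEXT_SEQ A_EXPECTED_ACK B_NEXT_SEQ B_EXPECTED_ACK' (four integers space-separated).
After event 0: A_seq=247 A_ack=200 B_seq=200 B_ack=247
After event 1: A_seq=375 A_ack=200 B_seq=200 B_ack=375
After event 2: A_seq=375 A_ack=200 B_seq=219 B_ack=375
After event 3: A_seq=375 A_ack=200 B_seq=359 B_ack=375
After event 4: A_seq=375 A_ack=359 B_seq=359 B_ack=375
After event 5: A_seq=375 A_ack=461 B_seq=461 B_ack=375

Answer: 375 461 461 375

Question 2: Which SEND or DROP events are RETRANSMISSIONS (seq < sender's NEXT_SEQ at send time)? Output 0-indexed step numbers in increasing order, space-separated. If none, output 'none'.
Step 0: SEND seq=100 -> fresh
Step 1: SEND seq=247 -> fresh
Step 2: DROP seq=200 -> fresh
Step 3: SEND seq=219 -> fresh
Step 4: SEND seq=200 -> retransmit
Step 5: SEND seq=359 -> fresh

Answer: 4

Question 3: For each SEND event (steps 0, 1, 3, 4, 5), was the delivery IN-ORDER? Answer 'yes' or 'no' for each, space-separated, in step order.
Answer: yes yes no yes yes

Derivation:
Step 0: SEND seq=100 -> in-order
Step 1: SEND seq=247 -> in-order
Step 3: SEND seq=219 -> out-of-order
Step 4: SEND seq=200 -> in-order
Step 5: SEND seq=359 -> in-order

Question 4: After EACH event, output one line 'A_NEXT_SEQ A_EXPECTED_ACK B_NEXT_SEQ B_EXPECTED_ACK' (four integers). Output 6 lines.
247 200 200 247
375 200 200 375
375 200 219 375
375 200 359 375
375 359 359 375
375 461 461 375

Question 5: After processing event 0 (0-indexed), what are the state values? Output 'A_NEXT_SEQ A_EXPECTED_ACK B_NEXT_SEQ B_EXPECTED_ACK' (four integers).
After event 0: A_seq=247 A_ack=200 B_seq=200 B_ack=247

247 200 200 247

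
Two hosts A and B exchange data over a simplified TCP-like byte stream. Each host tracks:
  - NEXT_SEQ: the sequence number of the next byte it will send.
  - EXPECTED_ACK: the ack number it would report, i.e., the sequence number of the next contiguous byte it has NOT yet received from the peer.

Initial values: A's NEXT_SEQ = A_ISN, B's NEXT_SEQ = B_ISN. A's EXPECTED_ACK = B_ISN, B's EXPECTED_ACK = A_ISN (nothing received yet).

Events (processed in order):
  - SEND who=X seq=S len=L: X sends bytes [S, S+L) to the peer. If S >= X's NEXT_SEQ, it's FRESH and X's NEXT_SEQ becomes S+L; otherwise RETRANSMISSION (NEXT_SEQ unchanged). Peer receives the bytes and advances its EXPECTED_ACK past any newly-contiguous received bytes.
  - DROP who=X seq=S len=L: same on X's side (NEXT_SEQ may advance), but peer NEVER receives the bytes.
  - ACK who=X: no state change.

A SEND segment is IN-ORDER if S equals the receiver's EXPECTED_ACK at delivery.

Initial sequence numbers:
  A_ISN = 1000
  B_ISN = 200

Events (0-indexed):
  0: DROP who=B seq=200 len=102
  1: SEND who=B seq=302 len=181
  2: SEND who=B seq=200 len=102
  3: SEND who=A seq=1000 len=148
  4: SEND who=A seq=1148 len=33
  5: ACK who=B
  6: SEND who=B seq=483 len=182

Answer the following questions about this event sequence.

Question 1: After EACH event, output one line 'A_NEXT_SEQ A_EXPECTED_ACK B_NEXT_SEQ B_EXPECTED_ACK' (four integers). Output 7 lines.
1000 200 302 1000
1000 200 483 1000
1000 483 483 1000
1148 483 483 1148
1181 483 483 1181
1181 483 483 1181
1181 665 665 1181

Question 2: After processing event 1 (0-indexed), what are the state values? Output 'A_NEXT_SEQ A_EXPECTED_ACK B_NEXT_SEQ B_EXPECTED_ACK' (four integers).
After event 0: A_seq=1000 A_ack=200 B_seq=302 B_ack=1000
After event 1: A_seq=1000 A_ack=200 B_seq=483 B_ack=1000

1000 200 483 1000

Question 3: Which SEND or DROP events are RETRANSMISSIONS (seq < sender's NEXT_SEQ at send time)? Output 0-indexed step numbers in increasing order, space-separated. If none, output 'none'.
Answer: 2

Derivation:
Step 0: DROP seq=200 -> fresh
Step 1: SEND seq=302 -> fresh
Step 2: SEND seq=200 -> retransmit
Step 3: SEND seq=1000 -> fresh
Step 4: SEND seq=1148 -> fresh
Step 6: SEND seq=483 -> fresh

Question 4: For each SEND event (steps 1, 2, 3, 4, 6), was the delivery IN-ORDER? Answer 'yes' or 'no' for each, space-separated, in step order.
Step 1: SEND seq=302 -> out-of-order
Step 2: SEND seq=200 -> in-order
Step 3: SEND seq=1000 -> in-order
Step 4: SEND seq=1148 -> in-order
Step 6: SEND seq=483 -> in-order

Answer: no yes yes yes yes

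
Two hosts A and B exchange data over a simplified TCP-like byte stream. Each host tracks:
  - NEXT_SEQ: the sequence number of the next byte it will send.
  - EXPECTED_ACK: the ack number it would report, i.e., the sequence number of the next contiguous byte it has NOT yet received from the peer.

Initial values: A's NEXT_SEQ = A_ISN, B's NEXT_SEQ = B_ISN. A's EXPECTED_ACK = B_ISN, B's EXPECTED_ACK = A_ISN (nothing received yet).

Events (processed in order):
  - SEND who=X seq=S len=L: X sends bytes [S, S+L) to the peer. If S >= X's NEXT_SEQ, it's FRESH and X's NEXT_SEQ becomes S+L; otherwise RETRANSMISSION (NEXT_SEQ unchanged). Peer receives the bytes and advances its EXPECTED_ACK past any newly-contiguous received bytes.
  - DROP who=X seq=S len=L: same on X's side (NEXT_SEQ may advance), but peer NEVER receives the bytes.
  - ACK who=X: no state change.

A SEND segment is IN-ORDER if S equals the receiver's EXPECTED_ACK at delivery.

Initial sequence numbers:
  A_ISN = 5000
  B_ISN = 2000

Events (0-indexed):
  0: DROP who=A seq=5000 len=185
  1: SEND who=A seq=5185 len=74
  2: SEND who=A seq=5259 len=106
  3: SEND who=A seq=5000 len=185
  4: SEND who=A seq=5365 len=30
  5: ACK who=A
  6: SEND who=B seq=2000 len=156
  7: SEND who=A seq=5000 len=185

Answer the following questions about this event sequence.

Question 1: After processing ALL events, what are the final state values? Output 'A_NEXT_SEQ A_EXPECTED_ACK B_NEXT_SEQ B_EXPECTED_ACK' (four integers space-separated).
Answer: 5395 2156 2156 5395

Derivation:
After event 0: A_seq=5185 A_ack=2000 B_seq=2000 B_ack=5000
After event 1: A_seq=5259 A_ack=2000 B_seq=2000 B_ack=5000
After event 2: A_seq=5365 A_ack=2000 B_seq=2000 B_ack=5000
After event 3: A_seq=5365 A_ack=2000 B_seq=2000 B_ack=5365
After event 4: A_seq=5395 A_ack=2000 B_seq=2000 B_ack=5395
After event 5: A_seq=5395 A_ack=2000 B_seq=2000 B_ack=5395
After event 6: A_seq=5395 A_ack=2156 B_seq=2156 B_ack=5395
After event 7: A_seq=5395 A_ack=2156 B_seq=2156 B_ack=5395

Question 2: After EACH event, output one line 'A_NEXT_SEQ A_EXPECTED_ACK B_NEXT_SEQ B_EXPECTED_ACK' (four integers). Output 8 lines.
5185 2000 2000 5000
5259 2000 2000 5000
5365 2000 2000 5000
5365 2000 2000 5365
5395 2000 2000 5395
5395 2000 2000 5395
5395 2156 2156 5395
5395 2156 2156 5395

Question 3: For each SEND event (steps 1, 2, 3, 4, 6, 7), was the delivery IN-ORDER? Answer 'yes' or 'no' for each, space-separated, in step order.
Step 1: SEND seq=5185 -> out-of-order
Step 2: SEND seq=5259 -> out-of-order
Step 3: SEND seq=5000 -> in-order
Step 4: SEND seq=5365 -> in-order
Step 6: SEND seq=2000 -> in-order
Step 7: SEND seq=5000 -> out-of-order

Answer: no no yes yes yes no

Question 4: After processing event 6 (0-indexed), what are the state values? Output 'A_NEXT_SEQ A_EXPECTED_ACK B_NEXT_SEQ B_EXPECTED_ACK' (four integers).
After event 0: A_seq=5185 A_ack=2000 B_seq=2000 B_ack=5000
After event 1: A_seq=5259 A_ack=2000 B_seq=2000 B_ack=5000
After event 2: A_seq=5365 A_ack=2000 B_seq=2000 B_ack=5000
After event 3: A_seq=5365 A_ack=2000 B_seq=2000 B_ack=5365
After event 4: A_seq=5395 A_ack=2000 B_seq=2000 B_ack=5395
After event 5: A_seq=5395 A_ack=2000 B_seq=2000 B_ack=5395
After event 6: A_seq=5395 A_ack=2156 B_seq=2156 B_ack=5395

5395 2156 2156 5395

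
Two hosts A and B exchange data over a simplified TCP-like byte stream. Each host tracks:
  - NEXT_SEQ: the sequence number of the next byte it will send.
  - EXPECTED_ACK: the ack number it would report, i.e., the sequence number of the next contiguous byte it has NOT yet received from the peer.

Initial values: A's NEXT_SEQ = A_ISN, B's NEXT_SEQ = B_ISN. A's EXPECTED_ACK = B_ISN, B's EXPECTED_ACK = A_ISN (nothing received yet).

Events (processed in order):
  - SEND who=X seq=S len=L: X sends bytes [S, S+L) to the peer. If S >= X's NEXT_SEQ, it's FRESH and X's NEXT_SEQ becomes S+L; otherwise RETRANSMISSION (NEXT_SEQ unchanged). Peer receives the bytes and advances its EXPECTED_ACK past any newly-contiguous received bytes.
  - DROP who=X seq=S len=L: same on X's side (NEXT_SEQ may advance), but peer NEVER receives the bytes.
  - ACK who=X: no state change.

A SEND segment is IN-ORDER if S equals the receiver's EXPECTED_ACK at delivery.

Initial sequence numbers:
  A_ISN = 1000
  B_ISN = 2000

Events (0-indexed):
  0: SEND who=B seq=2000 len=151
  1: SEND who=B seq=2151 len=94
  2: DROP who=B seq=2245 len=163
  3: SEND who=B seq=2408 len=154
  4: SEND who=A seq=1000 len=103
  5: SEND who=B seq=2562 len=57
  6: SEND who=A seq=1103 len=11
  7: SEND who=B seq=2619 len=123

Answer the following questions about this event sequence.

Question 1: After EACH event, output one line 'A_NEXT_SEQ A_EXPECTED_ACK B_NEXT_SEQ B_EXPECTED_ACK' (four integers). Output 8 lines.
1000 2151 2151 1000
1000 2245 2245 1000
1000 2245 2408 1000
1000 2245 2562 1000
1103 2245 2562 1103
1103 2245 2619 1103
1114 2245 2619 1114
1114 2245 2742 1114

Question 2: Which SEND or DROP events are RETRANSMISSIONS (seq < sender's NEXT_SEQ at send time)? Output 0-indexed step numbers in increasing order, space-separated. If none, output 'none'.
Step 0: SEND seq=2000 -> fresh
Step 1: SEND seq=2151 -> fresh
Step 2: DROP seq=2245 -> fresh
Step 3: SEND seq=2408 -> fresh
Step 4: SEND seq=1000 -> fresh
Step 5: SEND seq=2562 -> fresh
Step 6: SEND seq=1103 -> fresh
Step 7: SEND seq=2619 -> fresh

Answer: none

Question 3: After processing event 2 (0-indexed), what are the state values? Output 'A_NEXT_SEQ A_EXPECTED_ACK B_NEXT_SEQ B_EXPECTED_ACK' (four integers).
After event 0: A_seq=1000 A_ack=2151 B_seq=2151 B_ack=1000
After event 1: A_seq=1000 A_ack=2245 B_seq=2245 B_ack=1000
After event 2: A_seq=1000 A_ack=2245 B_seq=2408 B_ack=1000

1000 2245 2408 1000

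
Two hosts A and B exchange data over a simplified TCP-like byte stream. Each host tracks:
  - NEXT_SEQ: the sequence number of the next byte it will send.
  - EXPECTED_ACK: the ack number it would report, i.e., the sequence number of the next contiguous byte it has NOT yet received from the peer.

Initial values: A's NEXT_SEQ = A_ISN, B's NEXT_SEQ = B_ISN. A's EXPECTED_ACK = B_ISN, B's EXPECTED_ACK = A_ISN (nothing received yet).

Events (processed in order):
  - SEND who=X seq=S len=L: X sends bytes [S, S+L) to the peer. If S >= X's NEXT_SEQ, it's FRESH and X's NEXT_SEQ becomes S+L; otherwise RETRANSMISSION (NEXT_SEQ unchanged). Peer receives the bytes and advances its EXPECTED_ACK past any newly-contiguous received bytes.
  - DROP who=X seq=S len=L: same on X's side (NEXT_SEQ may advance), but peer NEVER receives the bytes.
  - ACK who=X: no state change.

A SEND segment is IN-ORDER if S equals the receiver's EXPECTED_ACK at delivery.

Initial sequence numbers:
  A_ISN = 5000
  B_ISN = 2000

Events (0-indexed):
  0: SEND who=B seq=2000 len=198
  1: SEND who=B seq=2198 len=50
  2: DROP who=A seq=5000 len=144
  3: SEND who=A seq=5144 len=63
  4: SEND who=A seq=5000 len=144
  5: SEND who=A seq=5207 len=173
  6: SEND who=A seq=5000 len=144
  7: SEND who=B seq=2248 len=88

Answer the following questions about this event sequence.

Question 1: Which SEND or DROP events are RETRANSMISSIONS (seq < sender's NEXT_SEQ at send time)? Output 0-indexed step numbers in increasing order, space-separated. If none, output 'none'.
Step 0: SEND seq=2000 -> fresh
Step 1: SEND seq=2198 -> fresh
Step 2: DROP seq=5000 -> fresh
Step 3: SEND seq=5144 -> fresh
Step 4: SEND seq=5000 -> retransmit
Step 5: SEND seq=5207 -> fresh
Step 6: SEND seq=5000 -> retransmit
Step 7: SEND seq=2248 -> fresh

Answer: 4 6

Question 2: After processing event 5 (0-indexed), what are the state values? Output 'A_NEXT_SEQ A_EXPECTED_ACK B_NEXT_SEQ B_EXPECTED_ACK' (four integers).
After event 0: A_seq=5000 A_ack=2198 B_seq=2198 B_ack=5000
After event 1: A_seq=5000 A_ack=2248 B_seq=2248 B_ack=5000
After event 2: A_seq=5144 A_ack=2248 B_seq=2248 B_ack=5000
After event 3: A_seq=5207 A_ack=2248 B_seq=2248 B_ack=5000
After event 4: A_seq=5207 A_ack=2248 B_seq=2248 B_ack=5207
After event 5: A_seq=5380 A_ack=2248 B_seq=2248 B_ack=5380

5380 2248 2248 5380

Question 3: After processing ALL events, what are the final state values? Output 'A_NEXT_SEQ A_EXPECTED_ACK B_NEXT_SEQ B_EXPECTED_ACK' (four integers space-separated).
After event 0: A_seq=5000 A_ack=2198 B_seq=2198 B_ack=5000
After event 1: A_seq=5000 A_ack=2248 B_seq=2248 B_ack=5000
After event 2: A_seq=5144 A_ack=2248 B_seq=2248 B_ack=5000
After event 3: A_seq=5207 A_ack=2248 B_seq=2248 B_ack=5000
After event 4: A_seq=5207 A_ack=2248 B_seq=2248 B_ack=5207
After event 5: A_seq=5380 A_ack=2248 B_seq=2248 B_ack=5380
After event 6: A_seq=5380 A_ack=2248 B_seq=2248 B_ack=5380
After event 7: A_seq=5380 A_ack=2336 B_seq=2336 B_ack=5380

Answer: 5380 2336 2336 5380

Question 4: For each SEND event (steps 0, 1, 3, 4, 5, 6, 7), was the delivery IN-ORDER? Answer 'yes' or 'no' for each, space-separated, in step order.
Step 0: SEND seq=2000 -> in-order
Step 1: SEND seq=2198 -> in-order
Step 3: SEND seq=5144 -> out-of-order
Step 4: SEND seq=5000 -> in-order
Step 5: SEND seq=5207 -> in-order
Step 6: SEND seq=5000 -> out-of-order
Step 7: SEND seq=2248 -> in-order

Answer: yes yes no yes yes no yes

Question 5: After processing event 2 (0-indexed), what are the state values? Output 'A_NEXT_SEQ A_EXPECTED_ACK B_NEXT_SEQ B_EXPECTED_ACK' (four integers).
After event 0: A_seq=5000 A_ack=2198 B_seq=2198 B_ack=5000
After event 1: A_seq=5000 A_ack=2248 B_seq=2248 B_ack=5000
After event 2: A_seq=5144 A_ack=2248 B_seq=2248 B_ack=5000

5144 2248 2248 5000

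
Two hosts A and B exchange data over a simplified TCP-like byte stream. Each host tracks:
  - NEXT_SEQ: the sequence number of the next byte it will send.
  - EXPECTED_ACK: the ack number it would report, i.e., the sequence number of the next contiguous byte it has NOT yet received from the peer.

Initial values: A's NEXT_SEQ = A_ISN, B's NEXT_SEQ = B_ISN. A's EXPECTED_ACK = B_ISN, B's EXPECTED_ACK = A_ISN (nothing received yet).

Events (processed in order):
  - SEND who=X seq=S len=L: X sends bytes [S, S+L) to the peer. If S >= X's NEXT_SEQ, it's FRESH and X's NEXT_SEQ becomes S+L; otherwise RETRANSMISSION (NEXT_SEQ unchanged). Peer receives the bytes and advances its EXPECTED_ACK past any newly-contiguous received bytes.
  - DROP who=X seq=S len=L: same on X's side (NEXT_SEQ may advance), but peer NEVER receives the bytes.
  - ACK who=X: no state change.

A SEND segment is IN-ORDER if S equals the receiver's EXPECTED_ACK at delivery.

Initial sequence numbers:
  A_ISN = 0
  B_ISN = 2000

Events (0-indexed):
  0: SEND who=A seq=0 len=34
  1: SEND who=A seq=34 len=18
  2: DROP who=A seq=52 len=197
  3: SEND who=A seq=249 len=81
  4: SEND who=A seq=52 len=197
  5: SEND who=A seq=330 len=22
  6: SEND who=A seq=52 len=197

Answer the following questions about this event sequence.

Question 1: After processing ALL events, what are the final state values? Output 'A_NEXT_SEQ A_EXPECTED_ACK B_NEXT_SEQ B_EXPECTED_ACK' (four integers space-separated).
After event 0: A_seq=34 A_ack=2000 B_seq=2000 B_ack=34
After event 1: A_seq=52 A_ack=2000 B_seq=2000 B_ack=52
After event 2: A_seq=249 A_ack=2000 B_seq=2000 B_ack=52
After event 3: A_seq=330 A_ack=2000 B_seq=2000 B_ack=52
After event 4: A_seq=330 A_ack=2000 B_seq=2000 B_ack=330
After event 5: A_seq=352 A_ack=2000 B_seq=2000 B_ack=352
After event 6: A_seq=352 A_ack=2000 B_seq=2000 B_ack=352

Answer: 352 2000 2000 352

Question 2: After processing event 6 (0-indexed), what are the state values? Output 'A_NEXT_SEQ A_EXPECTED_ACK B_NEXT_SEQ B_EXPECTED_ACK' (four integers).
After event 0: A_seq=34 A_ack=2000 B_seq=2000 B_ack=34
After event 1: A_seq=52 A_ack=2000 B_seq=2000 B_ack=52
After event 2: A_seq=249 A_ack=2000 B_seq=2000 B_ack=52
After event 3: A_seq=330 A_ack=2000 B_seq=2000 B_ack=52
After event 4: A_seq=330 A_ack=2000 B_seq=2000 B_ack=330
After event 5: A_seq=352 A_ack=2000 B_seq=2000 B_ack=352
After event 6: A_seq=352 A_ack=2000 B_seq=2000 B_ack=352

352 2000 2000 352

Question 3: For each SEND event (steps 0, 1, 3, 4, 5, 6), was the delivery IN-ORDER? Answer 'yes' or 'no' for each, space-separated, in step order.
Step 0: SEND seq=0 -> in-order
Step 1: SEND seq=34 -> in-order
Step 3: SEND seq=249 -> out-of-order
Step 4: SEND seq=52 -> in-order
Step 5: SEND seq=330 -> in-order
Step 6: SEND seq=52 -> out-of-order

Answer: yes yes no yes yes no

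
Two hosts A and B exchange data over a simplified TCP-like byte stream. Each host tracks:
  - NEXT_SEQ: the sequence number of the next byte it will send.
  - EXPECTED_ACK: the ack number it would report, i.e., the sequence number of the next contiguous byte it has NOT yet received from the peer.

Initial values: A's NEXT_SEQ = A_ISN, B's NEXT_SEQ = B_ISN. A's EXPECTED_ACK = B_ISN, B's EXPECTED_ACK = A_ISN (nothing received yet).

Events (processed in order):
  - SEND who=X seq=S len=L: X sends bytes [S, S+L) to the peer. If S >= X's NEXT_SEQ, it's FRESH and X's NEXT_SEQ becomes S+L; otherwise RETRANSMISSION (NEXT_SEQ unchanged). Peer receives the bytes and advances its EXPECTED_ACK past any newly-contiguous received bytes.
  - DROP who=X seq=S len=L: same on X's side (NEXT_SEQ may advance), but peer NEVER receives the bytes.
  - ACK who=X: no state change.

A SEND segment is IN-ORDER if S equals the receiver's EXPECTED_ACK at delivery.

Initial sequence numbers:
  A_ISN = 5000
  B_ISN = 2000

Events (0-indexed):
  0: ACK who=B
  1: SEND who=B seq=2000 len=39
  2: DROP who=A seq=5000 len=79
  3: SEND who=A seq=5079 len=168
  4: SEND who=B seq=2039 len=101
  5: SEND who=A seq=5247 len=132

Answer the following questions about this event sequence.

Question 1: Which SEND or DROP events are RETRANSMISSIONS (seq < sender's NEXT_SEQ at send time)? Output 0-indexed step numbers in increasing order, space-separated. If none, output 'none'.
Step 1: SEND seq=2000 -> fresh
Step 2: DROP seq=5000 -> fresh
Step 3: SEND seq=5079 -> fresh
Step 4: SEND seq=2039 -> fresh
Step 5: SEND seq=5247 -> fresh

Answer: none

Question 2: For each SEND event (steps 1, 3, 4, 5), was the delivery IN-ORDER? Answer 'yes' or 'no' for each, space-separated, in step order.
Step 1: SEND seq=2000 -> in-order
Step 3: SEND seq=5079 -> out-of-order
Step 4: SEND seq=2039 -> in-order
Step 5: SEND seq=5247 -> out-of-order

Answer: yes no yes no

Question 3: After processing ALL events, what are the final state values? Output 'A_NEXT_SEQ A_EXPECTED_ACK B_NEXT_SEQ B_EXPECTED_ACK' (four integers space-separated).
Answer: 5379 2140 2140 5000

Derivation:
After event 0: A_seq=5000 A_ack=2000 B_seq=2000 B_ack=5000
After event 1: A_seq=5000 A_ack=2039 B_seq=2039 B_ack=5000
After event 2: A_seq=5079 A_ack=2039 B_seq=2039 B_ack=5000
After event 3: A_seq=5247 A_ack=2039 B_seq=2039 B_ack=5000
After event 4: A_seq=5247 A_ack=2140 B_seq=2140 B_ack=5000
After event 5: A_seq=5379 A_ack=2140 B_seq=2140 B_ack=5000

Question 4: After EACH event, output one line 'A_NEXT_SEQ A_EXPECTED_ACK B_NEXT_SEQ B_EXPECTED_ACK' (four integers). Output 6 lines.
5000 2000 2000 5000
5000 2039 2039 5000
5079 2039 2039 5000
5247 2039 2039 5000
5247 2140 2140 5000
5379 2140 2140 5000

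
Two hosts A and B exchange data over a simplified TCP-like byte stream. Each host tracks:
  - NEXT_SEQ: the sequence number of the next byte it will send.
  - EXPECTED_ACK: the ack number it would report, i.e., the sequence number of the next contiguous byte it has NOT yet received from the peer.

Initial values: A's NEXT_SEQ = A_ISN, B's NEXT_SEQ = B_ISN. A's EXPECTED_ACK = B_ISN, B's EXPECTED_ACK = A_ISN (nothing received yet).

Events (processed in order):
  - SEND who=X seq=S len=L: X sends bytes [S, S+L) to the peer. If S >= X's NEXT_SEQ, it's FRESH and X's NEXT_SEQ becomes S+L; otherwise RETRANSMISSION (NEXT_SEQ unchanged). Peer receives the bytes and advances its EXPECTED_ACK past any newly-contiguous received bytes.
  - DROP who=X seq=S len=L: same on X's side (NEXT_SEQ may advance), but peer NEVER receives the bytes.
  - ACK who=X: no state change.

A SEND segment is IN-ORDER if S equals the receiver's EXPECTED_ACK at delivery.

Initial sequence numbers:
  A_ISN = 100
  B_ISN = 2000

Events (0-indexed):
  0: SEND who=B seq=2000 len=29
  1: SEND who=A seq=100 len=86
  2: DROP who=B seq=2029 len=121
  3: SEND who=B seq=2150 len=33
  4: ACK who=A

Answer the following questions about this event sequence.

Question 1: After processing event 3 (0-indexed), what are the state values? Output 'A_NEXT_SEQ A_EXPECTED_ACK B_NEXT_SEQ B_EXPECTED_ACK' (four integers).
After event 0: A_seq=100 A_ack=2029 B_seq=2029 B_ack=100
After event 1: A_seq=186 A_ack=2029 B_seq=2029 B_ack=186
After event 2: A_seq=186 A_ack=2029 B_seq=2150 B_ack=186
After event 3: A_seq=186 A_ack=2029 B_seq=2183 B_ack=186

186 2029 2183 186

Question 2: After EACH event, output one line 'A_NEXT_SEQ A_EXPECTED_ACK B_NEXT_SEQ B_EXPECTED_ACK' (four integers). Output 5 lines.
100 2029 2029 100
186 2029 2029 186
186 2029 2150 186
186 2029 2183 186
186 2029 2183 186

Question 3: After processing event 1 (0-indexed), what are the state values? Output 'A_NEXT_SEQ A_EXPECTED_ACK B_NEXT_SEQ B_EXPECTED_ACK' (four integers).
After event 0: A_seq=100 A_ack=2029 B_seq=2029 B_ack=100
After event 1: A_seq=186 A_ack=2029 B_seq=2029 B_ack=186

186 2029 2029 186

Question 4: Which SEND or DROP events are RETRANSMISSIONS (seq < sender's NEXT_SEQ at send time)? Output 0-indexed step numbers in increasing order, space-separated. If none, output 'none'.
Answer: none

Derivation:
Step 0: SEND seq=2000 -> fresh
Step 1: SEND seq=100 -> fresh
Step 2: DROP seq=2029 -> fresh
Step 3: SEND seq=2150 -> fresh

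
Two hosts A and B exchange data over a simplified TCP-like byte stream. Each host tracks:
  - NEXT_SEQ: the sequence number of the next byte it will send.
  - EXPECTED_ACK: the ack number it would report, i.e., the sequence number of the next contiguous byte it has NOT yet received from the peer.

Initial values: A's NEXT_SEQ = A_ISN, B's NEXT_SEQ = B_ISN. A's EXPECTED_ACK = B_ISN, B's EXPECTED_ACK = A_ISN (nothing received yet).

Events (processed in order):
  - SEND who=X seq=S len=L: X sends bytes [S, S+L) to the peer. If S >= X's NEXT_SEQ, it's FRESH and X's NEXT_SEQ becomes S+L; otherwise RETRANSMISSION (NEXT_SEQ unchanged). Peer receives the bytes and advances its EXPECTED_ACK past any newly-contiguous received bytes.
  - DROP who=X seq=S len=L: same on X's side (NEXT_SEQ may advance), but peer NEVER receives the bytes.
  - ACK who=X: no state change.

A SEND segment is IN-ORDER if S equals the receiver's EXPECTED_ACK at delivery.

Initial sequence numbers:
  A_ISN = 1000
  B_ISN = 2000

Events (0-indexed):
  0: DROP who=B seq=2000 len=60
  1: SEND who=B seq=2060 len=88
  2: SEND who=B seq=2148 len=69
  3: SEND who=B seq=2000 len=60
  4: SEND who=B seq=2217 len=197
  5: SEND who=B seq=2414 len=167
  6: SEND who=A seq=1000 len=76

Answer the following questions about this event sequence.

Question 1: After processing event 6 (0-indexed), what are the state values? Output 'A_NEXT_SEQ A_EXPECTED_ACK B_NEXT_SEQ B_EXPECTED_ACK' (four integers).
After event 0: A_seq=1000 A_ack=2000 B_seq=2060 B_ack=1000
After event 1: A_seq=1000 A_ack=2000 B_seq=2148 B_ack=1000
After event 2: A_seq=1000 A_ack=2000 B_seq=2217 B_ack=1000
After event 3: A_seq=1000 A_ack=2217 B_seq=2217 B_ack=1000
After event 4: A_seq=1000 A_ack=2414 B_seq=2414 B_ack=1000
After event 5: A_seq=1000 A_ack=2581 B_seq=2581 B_ack=1000
After event 6: A_seq=1076 A_ack=2581 B_seq=2581 B_ack=1076

1076 2581 2581 1076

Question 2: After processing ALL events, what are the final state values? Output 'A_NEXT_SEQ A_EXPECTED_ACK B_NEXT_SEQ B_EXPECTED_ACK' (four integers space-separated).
Answer: 1076 2581 2581 1076

Derivation:
After event 0: A_seq=1000 A_ack=2000 B_seq=2060 B_ack=1000
After event 1: A_seq=1000 A_ack=2000 B_seq=2148 B_ack=1000
After event 2: A_seq=1000 A_ack=2000 B_seq=2217 B_ack=1000
After event 3: A_seq=1000 A_ack=2217 B_seq=2217 B_ack=1000
After event 4: A_seq=1000 A_ack=2414 B_seq=2414 B_ack=1000
After event 5: A_seq=1000 A_ack=2581 B_seq=2581 B_ack=1000
After event 6: A_seq=1076 A_ack=2581 B_seq=2581 B_ack=1076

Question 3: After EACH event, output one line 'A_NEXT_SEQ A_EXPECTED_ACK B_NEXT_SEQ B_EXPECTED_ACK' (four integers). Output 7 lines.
1000 2000 2060 1000
1000 2000 2148 1000
1000 2000 2217 1000
1000 2217 2217 1000
1000 2414 2414 1000
1000 2581 2581 1000
1076 2581 2581 1076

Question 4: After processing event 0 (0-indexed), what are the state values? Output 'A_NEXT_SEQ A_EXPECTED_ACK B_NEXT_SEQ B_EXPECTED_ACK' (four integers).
After event 0: A_seq=1000 A_ack=2000 B_seq=2060 B_ack=1000

1000 2000 2060 1000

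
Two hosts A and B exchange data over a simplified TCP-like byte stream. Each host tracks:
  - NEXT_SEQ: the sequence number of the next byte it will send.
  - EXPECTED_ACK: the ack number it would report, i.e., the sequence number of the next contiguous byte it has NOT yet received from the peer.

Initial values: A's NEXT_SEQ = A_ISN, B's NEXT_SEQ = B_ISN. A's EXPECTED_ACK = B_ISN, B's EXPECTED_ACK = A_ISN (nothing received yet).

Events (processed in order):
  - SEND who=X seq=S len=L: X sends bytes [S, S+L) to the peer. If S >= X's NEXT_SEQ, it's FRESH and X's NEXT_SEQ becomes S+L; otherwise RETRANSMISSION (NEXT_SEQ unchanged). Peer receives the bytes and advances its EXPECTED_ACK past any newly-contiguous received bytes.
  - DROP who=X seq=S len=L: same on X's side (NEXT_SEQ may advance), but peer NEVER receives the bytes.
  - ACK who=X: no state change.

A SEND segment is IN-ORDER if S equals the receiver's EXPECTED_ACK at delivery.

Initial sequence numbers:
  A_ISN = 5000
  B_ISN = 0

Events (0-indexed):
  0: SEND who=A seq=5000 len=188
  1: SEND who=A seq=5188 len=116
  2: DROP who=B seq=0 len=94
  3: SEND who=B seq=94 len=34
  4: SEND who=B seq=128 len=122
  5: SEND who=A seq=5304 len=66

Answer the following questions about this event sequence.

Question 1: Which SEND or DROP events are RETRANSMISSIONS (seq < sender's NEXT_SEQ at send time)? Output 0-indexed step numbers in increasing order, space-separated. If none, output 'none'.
Answer: none

Derivation:
Step 0: SEND seq=5000 -> fresh
Step 1: SEND seq=5188 -> fresh
Step 2: DROP seq=0 -> fresh
Step 3: SEND seq=94 -> fresh
Step 4: SEND seq=128 -> fresh
Step 5: SEND seq=5304 -> fresh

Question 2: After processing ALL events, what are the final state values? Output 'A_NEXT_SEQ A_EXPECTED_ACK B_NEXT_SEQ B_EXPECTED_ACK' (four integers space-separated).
Answer: 5370 0 250 5370

Derivation:
After event 0: A_seq=5188 A_ack=0 B_seq=0 B_ack=5188
After event 1: A_seq=5304 A_ack=0 B_seq=0 B_ack=5304
After event 2: A_seq=5304 A_ack=0 B_seq=94 B_ack=5304
After event 3: A_seq=5304 A_ack=0 B_seq=128 B_ack=5304
After event 4: A_seq=5304 A_ack=0 B_seq=250 B_ack=5304
After event 5: A_seq=5370 A_ack=0 B_seq=250 B_ack=5370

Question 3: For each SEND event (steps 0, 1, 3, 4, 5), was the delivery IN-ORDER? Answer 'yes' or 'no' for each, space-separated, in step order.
Step 0: SEND seq=5000 -> in-order
Step 1: SEND seq=5188 -> in-order
Step 3: SEND seq=94 -> out-of-order
Step 4: SEND seq=128 -> out-of-order
Step 5: SEND seq=5304 -> in-order

Answer: yes yes no no yes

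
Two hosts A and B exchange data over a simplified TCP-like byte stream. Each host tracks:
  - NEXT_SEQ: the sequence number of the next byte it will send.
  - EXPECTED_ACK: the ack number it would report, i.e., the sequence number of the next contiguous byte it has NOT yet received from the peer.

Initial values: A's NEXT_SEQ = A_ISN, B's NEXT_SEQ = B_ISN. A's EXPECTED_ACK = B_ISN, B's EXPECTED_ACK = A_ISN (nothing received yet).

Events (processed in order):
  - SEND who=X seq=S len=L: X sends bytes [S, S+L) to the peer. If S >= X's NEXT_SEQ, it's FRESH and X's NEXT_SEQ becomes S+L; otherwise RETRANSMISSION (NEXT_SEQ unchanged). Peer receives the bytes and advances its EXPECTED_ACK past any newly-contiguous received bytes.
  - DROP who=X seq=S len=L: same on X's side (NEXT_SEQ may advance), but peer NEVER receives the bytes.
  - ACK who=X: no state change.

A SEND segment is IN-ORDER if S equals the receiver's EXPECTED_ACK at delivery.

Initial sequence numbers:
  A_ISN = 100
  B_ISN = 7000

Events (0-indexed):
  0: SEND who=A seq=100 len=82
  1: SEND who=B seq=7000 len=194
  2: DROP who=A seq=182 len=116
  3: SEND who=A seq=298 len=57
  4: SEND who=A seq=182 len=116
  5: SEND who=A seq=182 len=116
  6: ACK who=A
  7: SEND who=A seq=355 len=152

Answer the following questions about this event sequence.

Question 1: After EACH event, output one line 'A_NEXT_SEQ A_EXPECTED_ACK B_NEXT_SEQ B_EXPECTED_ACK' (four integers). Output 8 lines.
182 7000 7000 182
182 7194 7194 182
298 7194 7194 182
355 7194 7194 182
355 7194 7194 355
355 7194 7194 355
355 7194 7194 355
507 7194 7194 507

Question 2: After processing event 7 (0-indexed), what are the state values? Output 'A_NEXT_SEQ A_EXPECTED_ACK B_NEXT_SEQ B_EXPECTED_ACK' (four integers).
After event 0: A_seq=182 A_ack=7000 B_seq=7000 B_ack=182
After event 1: A_seq=182 A_ack=7194 B_seq=7194 B_ack=182
After event 2: A_seq=298 A_ack=7194 B_seq=7194 B_ack=182
After event 3: A_seq=355 A_ack=7194 B_seq=7194 B_ack=182
After event 4: A_seq=355 A_ack=7194 B_seq=7194 B_ack=355
After event 5: A_seq=355 A_ack=7194 B_seq=7194 B_ack=355
After event 6: A_seq=355 A_ack=7194 B_seq=7194 B_ack=355
After event 7: A_seq=507 A_ack=7194 B_seq=7194 B_ack=507

507 7194 7194 507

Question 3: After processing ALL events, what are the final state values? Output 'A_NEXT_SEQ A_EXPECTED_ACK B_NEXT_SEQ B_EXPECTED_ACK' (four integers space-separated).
After event 0: A_seq=182 A_ack=7000 B_seq=7000 B_ack=182
After event 1: A_seq=182 A_ack=7194 B_seq=7194 B_ack=182
After event 2: A_seq=298 A_ack=7194 B_seq=7194 B_ack=182
After event 3: A_seq=355 A_ack=7194 B_seq=7194 B_ack=182
After event 4: A_seq=355 A_ack=7194 B_seq=7194 B_ack=355
After event 5: A_seq=355 A_ack=7194 B_seq=7194 B_ack=355
After event 6: A_seq=355 A_ack=7194 B_seq=7194 B_ack=355
After event 7: A_seq=507 A_ack=7194 B_seq=7194 B_ack=507

Answer: 507 7194 7194 507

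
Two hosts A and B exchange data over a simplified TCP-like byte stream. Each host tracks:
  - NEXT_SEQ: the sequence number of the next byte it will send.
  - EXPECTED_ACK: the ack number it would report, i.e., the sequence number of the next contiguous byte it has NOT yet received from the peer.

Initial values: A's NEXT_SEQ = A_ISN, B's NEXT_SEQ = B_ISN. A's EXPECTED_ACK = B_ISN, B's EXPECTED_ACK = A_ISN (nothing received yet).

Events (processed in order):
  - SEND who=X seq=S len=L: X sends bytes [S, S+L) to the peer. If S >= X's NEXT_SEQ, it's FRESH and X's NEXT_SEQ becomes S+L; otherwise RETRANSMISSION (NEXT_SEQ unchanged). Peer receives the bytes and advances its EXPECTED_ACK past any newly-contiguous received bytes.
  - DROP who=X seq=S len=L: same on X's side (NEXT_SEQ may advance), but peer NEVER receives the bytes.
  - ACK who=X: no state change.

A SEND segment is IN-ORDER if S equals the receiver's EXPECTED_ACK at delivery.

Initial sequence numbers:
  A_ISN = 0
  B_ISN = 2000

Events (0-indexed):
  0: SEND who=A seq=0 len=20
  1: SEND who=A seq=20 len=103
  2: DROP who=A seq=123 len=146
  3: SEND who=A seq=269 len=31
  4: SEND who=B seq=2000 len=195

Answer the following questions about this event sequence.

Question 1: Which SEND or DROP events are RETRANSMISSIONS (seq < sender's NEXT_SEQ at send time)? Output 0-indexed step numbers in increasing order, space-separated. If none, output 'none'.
Answer: none

Derivation:
Step 0: SEND seq=0 -> fresh
Step 1: SEND seq=20 -> fresh
Step 2: DROP seq=123 -> fresh
Step 3: SEND seq=269 -> fresh
Step 4: SEND seq=2000 -> fresh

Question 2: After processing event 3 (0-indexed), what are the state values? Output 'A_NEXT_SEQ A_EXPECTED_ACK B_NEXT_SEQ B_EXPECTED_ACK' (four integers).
After event 0: A_seq=20 A_ack=2000 B_seq=2000 B_ack=20
After event 1: A_seq=123 A_ack=2000 B_seq=2000 B_ack=123
After event 2: A_seq=269 A_ack=2000 B_seq=2000 B_ack=123
After event 3: A_seq=300 A_ack=2000 B_seq=2000 B_ack=123

300 2000 2000 123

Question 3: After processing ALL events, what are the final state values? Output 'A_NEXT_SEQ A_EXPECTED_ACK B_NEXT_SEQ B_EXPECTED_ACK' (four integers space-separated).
Answer: 300 2195 2195 123

Derivation:
After event 0: A_seq=20 A_ack=2000 B_seq=2000 B_ack=20
After event 1: A_seq=123 A_ack=2000 B_seq=2000 B_ack=123
After event 2: A_seq=269 A_ack=2000 B_seq=2000 B_ack=123
After event 3: A_seq=300 A_ack=2000 B_seq=2000 B_ack=123
After event 4: A_seq=300 A_ack=2195 B_seq=2195 B_ack=123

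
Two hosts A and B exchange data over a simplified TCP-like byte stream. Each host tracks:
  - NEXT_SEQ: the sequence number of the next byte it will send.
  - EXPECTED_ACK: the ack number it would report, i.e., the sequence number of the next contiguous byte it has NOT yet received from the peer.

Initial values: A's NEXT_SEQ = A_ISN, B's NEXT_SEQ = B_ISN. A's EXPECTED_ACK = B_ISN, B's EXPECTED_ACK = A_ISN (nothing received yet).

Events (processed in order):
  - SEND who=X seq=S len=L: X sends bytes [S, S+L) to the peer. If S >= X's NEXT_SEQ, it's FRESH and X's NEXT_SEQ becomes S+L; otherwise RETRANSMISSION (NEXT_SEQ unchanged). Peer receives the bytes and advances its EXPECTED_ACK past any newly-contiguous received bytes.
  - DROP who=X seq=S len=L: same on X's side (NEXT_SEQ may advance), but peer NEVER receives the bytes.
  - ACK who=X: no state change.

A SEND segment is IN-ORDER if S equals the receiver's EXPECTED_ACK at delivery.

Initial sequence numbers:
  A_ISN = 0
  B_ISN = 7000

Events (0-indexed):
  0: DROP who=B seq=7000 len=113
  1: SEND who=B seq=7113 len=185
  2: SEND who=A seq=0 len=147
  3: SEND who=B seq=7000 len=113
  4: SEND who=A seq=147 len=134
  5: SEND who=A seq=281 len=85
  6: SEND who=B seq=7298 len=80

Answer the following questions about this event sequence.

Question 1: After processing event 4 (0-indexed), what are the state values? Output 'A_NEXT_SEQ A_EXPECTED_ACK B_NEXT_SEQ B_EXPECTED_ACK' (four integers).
After event 0: A_seq=0 A_ack=7000 B_seq=7113 B_ack=0
After event 1: A_seq=0 A_ack=7000 B_seq=7298 B_ack=0
After event 2: A_seq=147 A_ack=7000 B_seq=7298 B_ack=147
After event 3: A_seq=147 A_ack=7298 B_seq=7298 B_ack=147
After event 4: A_seq=281 A_ack=7298 B_seq=7298 B_ack=281

281 7298 7298 281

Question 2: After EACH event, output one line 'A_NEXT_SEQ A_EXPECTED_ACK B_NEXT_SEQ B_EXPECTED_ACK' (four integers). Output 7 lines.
0 7000 7113 0
0 7000 7298 0
147 7000 7298 147
147 7298 7298 147
281 7298 7298 281
366 7298 7298 366
366 7378 7378 366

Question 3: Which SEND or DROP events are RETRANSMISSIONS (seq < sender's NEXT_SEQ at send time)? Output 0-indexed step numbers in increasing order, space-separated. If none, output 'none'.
Step 0: DROP seq=7000 -> fresh
Step 1: SEND seq=7113 -> fresh
Step 2: SEND seq=0 -> fresh
Step 3: SEND seq=7000 -> retransmit
Step 4: SEND seq=147 -> fresh
Step 5: SEND seq=281 -> fresh
Step 6: SEND seq=7298 -> fresh

Answer: 3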